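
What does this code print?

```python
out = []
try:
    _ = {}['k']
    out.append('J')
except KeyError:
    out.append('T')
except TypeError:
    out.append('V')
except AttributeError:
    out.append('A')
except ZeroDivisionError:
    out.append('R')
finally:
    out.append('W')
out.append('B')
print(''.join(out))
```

Execution trace: 'T' (except KeyError) → 'W' (finally) → 'B' (after the try/except). Output: TWB

Answer: TWB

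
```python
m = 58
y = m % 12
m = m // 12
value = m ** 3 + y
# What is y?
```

Trace:
`m = 58` → m = 58
`y = m % 12` → y = 10
`m = m // 12` → m = 4
`value = m ** 3 + y` → value = 74
So y = 10

Answer: 10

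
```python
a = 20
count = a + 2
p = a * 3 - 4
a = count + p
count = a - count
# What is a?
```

Trace:
`a = 20` → a = 20
`count = a + 2` → count = 22
`p = a * 3 - 4` → p = 56
`a = count + p` → a = 78
`count = a - count` → count = 56
So a = 78

Answer: 78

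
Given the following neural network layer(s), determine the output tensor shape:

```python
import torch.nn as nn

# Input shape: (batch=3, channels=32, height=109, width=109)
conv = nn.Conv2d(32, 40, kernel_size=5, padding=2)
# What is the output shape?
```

Input: (3, 32, 109, 109) -> Output: (3, 40, 109, 109)

Answer: (3, 40, 109, 109)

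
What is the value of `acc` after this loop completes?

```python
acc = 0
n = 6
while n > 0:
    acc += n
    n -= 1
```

Sum 6 down to 1
`acc` takes the values: 0 → 6 → 11 → 15 → 18 → 20 → 21

Answer: 21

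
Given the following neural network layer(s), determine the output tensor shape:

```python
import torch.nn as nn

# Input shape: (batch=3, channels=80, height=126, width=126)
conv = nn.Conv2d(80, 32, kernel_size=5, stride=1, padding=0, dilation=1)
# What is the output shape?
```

Input: (3, 80, 126, 126) -> Output: (3, 32, 122, 122)

Answer: (3, 32, 122, 122)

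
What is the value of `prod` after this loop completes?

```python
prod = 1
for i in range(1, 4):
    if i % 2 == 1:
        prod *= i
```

Product of odd numbers 1 to 3
`prod` takes the values: 1 → 3

Answer: 3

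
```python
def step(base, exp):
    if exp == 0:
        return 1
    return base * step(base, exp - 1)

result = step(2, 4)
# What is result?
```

step(2, 4) = 2 * 2 * 2 * 2 = 16

Answer: 16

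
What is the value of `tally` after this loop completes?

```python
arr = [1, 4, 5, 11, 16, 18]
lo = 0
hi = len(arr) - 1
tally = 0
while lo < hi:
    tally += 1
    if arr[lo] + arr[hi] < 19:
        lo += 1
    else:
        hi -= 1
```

Steps to find pair summing to 19
`tally` takes the values: 0 → 1 → 2 → 3 → 4 → 5

Answer: 5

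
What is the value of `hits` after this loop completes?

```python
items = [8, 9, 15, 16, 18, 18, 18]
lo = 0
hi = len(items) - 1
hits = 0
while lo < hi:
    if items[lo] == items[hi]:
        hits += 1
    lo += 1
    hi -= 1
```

Count matching pairs from ends
`hits` takes the values: 0

Answer: 0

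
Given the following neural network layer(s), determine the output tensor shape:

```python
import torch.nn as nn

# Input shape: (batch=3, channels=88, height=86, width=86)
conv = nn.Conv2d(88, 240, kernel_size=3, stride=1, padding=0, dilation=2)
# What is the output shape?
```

Input: (3, 88, 86, 86) -> Output: (3, 240, 82, 82)

Answer: (3, 240, 82, 82)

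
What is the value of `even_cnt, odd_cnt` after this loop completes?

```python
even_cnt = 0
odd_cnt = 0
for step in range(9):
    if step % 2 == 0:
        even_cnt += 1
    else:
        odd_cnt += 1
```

Count evens and odds in range(9)
`even_cnt, odd_cnt` takes the values: (0, 0) → (1, 0) → (1, 1) → (2, 1) → (2, 2) → (3, 2) → (3, 3) → (4, 3) → (4, 4) → (5, 4)

Answer: 5, 4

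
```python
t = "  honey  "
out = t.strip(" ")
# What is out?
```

Trace:
`t = "  honey  "` → t = '  honey  '
`out = t.strip(" ")` → out = 'honey'
So out = 'honey'

Answer: 'honey'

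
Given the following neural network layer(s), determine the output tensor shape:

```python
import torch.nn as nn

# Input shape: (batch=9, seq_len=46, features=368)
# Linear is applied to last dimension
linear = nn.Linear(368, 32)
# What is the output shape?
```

Input: (9, 46, 368) -> Output: (9, 46, 32)

Answer: (9, 46, 32)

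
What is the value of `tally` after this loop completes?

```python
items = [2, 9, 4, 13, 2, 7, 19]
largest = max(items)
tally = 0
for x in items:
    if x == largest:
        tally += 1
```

Count of max value 19 in [2, 9, 4, 13, 2, 7, 19]
`tally` takes the values: 0 → 1

Answer: 1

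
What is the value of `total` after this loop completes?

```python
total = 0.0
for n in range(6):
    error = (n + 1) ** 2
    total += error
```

Sum of squared losses 1² + 2² + ... + 6²
`total` takes the values: 0.0 → 1.0 → 5.0 → 14.0 → 30.0 → 55.0 → 91.0

Answer: 91.0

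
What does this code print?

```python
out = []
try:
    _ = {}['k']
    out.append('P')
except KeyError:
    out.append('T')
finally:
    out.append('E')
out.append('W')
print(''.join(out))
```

Execution trace: 'T' (except KeyError) → 'E' (finally) → 'W' (after the try/except). Output: TEW

Answer: TEW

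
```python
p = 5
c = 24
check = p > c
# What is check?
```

Trace:
`p = 5` → p = 5
`c = 24` → c = 24
`check = p > c` → check = False
So check = False

Answer: False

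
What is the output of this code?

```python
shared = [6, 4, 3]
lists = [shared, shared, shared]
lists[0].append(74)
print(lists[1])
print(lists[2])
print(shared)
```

Key concept: list of same reference.
Step by step:
`shared = [6, 4, 3]` → shared = [6, 4, 3]
`lists = [shared, shared, shared]` → lists = [[6, 4, 3], [6, 4, 3], [6, 4, 3]]
`lists[0].append(74)` → shared = [6, 4, 3, 74]; lists = [[6, 4, 3, 74], [6, 4, 3, 74], [6, 4, 3, 74]]
`print(lists[1])` → prints [6, 4, 3, 74]
`print(lists[2])` → prints [6, 4, 3, 74]
`print(shared)` → prints [6, 4, 3, 74]

Answer:
[6, 4, 3, 74]
[6, 4, 3, 74]
[6, 4, 3, 74]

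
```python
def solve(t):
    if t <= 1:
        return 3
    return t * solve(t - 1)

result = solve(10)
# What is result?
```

solve(10) = 10 * 9 * 8 * 7 * 6 * 5 * 4 * 3 * 2 * 3 = 10886400

Answer: 10886400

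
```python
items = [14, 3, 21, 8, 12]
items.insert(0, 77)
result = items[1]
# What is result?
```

Trace:
`items = [14, 3, 21, 8, 12]` → items = [14, 3, 21, 8, 12]
`items.insert(0, 77)` → items = [77, 14, 3, 21, 8, 12]
`result = items[1]` → result = 14
So result = 14

Answer: 14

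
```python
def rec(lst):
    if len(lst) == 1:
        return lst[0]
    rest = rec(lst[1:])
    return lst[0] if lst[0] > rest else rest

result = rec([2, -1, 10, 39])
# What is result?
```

Recursive max over [2, -1, 10, 39] = 39

Answer: 39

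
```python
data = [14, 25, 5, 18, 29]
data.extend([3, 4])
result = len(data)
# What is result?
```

Trace:
`data = [14, 25, 5, 18, 29]` → data = [14, 25, 5, 18, 29]
`data.extend([3, 4])` → data = [14, 25, 5, 18, 29, 3, 4]
`result = len(data)` → result = 7
So result = 7

Answer: 7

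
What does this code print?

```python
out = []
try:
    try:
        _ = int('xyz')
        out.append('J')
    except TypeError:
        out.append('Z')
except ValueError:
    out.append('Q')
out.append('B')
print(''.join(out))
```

Execution trace: 'Q' (outer except ValueError) → 'B' (after the try/except). Output: QB

Answer: QB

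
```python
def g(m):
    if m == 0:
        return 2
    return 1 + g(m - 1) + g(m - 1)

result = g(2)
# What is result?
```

g(m) = 1 + 2·g(m-1), g(0)=2. Closed form: (2+1)·2^2 - 1 = 11.

Answer: 11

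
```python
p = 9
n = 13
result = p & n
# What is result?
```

Trace:
`p = 9` → p = 9
`n = 13` → n = 13
`result = p & n` → result = 9
So result = 9

Answer: 9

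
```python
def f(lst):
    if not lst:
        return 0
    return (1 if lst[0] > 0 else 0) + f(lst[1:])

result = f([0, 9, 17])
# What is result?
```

Count of positive elements in [0, 9, 17] = 2

Answer: 2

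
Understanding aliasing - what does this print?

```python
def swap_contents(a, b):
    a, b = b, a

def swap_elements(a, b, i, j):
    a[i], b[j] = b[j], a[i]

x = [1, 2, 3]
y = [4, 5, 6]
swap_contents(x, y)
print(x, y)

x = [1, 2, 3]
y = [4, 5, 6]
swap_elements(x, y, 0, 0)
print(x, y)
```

Key concept: parameter rebinding vs mutation.
Step by step:
`x = [1, 2, 3]` → x = [1, 2, 3]
`y = [4, 5, 6]` → y = [4, 5, 6]
`swap_contents(x, y)` → no visible change to tracked variables
`print(x, y)` → prints [1, 2, 3] [4, 5, 6]
`x = [1, 2, 3]` → x = [1, 2, 3]
`y = [4, 5, 6]` → y = [4, 5, 6]
`swap_elements(x, y, 0, 0)` → x = [4, 2, 3]; y = [1, 5, 6]
`print(x, y)` → prints [4, 2, 3] [1, 5, 6]

Answer:
[1, 2, 3] [4, 5, 6]
[4, 2, 3] [1, 5, 6]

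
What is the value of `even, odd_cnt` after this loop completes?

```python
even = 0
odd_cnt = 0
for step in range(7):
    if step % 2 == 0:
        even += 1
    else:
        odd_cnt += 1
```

Count evens and odds in range(7)
`even, odd_cnt` takes the values: (0, 0) → (1, 0) → (1, 1) → (2, 1) → (2, 2) → (3, 2) → (3, 3) → (4, 3)

Answer: 4, 3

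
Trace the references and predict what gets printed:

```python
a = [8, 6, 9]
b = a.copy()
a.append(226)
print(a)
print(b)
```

Key concept: list.copy() creates independent copy.
Step by step:
`a = [8, 6, 9]` → a = [8, 6, 9]
`b = a.copy()` → b = [8, 6, 9]
`a.append(226)` → a = [8, 6, 9, 226]
`print(a)` → prints [8, 6, 9, 226]
`print(b)` → prints [8, 6, 9]

Answer:
[8, 6, 9, 226]
[8, 6, 9]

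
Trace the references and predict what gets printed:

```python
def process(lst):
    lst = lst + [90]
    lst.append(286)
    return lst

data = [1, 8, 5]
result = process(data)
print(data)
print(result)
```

Key concept: rebinding parameter vs mutation.
Step by step:
`data = [1, 8, 5]` → data = [1, 8, 5]
`result = process(data)` → result = [1, 8, 5, 90, 286]
`print(data)` → prints [1, 8, 5]
`print(result)` → prints [1, 8, 5, 90, 286]

Answer:
[1, 8, 5]
[1, 8, 5, 90, 286]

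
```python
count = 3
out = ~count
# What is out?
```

Trace:
`count = 3` → count = 3
`out = ~count` → out = -4
So out = -4

Answer: -4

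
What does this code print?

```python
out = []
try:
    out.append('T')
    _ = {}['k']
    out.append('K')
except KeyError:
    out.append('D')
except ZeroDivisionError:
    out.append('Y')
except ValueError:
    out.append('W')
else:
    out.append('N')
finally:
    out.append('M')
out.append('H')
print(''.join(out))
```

Execution trace: 'T' (try body) → 'D' (except KeyError) → 'M' (finally) → 'H' (after the try/except). Output: TDMH

Answer: TDMH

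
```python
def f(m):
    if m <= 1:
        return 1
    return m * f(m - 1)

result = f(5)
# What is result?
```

f(5) = 5 * 4 * 3 * 2 * 1 = 120

Answer: 120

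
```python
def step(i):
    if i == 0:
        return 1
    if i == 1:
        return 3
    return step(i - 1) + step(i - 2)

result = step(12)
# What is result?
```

Build up from base cases: step(0)=1, step(1)=3, step(2)=4, step(3)=7, step(4)=11, step(5)=18, step(6)=29, ..., step(12)=521

Answer: 521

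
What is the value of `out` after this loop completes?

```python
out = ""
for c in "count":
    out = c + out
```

Reverse 'count'
`out` takes the values: "" → "c" → "oc" → "uoc" → "nuoc" → "tnuoc"

Answer: "tnuoc"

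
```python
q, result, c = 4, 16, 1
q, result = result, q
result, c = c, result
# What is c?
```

Trace:
`q, result, c = 4, 16, 1` → q = 4; result = 16; c = 1
`q, result = result, q` → q = 16; result = 4
`result, c = c, result` → result = 1; c = 4
So c = 4

Answer: 4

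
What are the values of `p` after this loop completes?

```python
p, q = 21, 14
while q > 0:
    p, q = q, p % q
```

GCD of 21 and 14
`p` takes the values: 21 → 14 → 7

Answer: 7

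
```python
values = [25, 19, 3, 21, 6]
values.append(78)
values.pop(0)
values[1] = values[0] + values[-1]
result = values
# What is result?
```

Trace:
`values = [25, 19, 3, 21, 6]` → values = [25, 19, 3, 21, 6]
`values.append(78)` → values = [25, 19, 3, 21, 6, 78]
`values.pop(0)` → values = [19, 3, 21, 6, 78]
`values[1] = values[0] + values[-1]` → values = [19, 97, 21, 6, 78]
`result = values` → result = [19, 97, 21, 6, 78]
So result = [19, 97, 21, 6, 78]

Answer: [19, 97, 21, 6, 78]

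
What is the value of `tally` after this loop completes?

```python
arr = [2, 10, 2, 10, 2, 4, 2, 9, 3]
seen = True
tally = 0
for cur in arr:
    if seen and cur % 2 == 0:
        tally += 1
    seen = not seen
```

Count even values at even positions
`tally` takes the values: 0 → 1 → 2 → 3 → 4

Answer: 4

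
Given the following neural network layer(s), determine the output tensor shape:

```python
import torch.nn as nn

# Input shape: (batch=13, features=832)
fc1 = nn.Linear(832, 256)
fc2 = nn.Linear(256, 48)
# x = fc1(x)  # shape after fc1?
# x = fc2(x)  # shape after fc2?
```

Input: (13, 832) -> after fc1: (13, 256) -> Output: (13, 48)

Answer: (13, 48)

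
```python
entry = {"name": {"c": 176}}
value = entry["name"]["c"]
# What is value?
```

Trace:
`entry = {"name": {"c": 176}}` → entry = {'name': {'c': 176}}
`value = entry["name"]["c"]` → value = 176
So value = 176

Answer: 176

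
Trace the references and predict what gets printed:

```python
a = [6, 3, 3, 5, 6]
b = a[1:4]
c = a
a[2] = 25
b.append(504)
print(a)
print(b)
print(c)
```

Key concept: slice vs alias.
Step by step:
`a = [6, 3, 3, 5, 6]` → a = [6, 3, 3, 5, 6]
`b = a[1:4]` → b = [3, 3, 5]
`c = a` → c = [6, 3, 3, 5, 6] (same object as a)
`a[2] = 25` → a = [6, 3, 25, 5, 6] (same object as c); c = [6, 3, 25, 5, 6] (same object as a)
`b.append(504)` → b = [3, 3, 5, 504]
`print(a)` → prints [6, 3, 25, 5, 6]
`print(b)` → prints [3, 3, 5, 504]
`print(c)` → prints [6, 3, 25, 5, 6]

Answer:
[6, 3, 25, 5, 6]
[3, 3, 5, 504]
[6, 3, 25, 5, 6]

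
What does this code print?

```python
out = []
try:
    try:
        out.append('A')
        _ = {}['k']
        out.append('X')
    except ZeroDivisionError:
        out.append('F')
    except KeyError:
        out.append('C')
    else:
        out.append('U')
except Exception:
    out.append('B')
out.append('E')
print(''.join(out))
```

Execution trace: 'A' (inner try body) → 'C' (inner except KeyError) → 'E' (after the try/except). Output: ACE

Answer: ACE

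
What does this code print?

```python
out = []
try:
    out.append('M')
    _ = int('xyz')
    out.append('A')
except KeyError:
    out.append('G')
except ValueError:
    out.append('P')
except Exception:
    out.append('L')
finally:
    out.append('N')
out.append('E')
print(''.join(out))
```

Execution trace: 'M' (try body) → 'P' (except ValueError) → 'N' (finally) → 'E' (after the try/except). Output: MPNE

Answer: MPNE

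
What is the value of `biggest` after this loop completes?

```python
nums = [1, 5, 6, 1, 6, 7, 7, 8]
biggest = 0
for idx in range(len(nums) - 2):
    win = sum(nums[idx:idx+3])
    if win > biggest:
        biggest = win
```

Max sum of 3-element window in [1, 5, 6, 1, 6, 7, 7, 8]
`biggest` takes the values: 0 → 12 → 13 → 14 → 20 → 22

Answer: 22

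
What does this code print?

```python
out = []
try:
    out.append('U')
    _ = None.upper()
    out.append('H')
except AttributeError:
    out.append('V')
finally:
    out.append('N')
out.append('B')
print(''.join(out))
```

Execution trace: 'U' (try body) → 'V' (except AttributeError) → 'N' (finally) → 'B' (after the try/except). Output: UVNB

Answer: UVNB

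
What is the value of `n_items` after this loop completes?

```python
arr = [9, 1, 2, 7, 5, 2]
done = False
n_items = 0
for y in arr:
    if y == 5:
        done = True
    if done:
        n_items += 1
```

Count elements after first 5 in [9, 1, 2, 7, 5, 2]
`n_items` takes the values: 0 → 1 → 2

Answer: 2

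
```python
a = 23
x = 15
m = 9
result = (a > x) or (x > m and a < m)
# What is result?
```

Trace:
`a = 23` → a = 23
`x = 15` → x = 15
`m = 9` → m = 9
`result = (a > x) or (x > m and a < m)` → result = True
So result = True

Answer: True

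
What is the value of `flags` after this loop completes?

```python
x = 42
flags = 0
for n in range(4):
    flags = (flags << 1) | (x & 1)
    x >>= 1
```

Reverse lowest 4 bits of 42
`flags` takes the values: 0 → 1 → 2 → 5

Answer: 5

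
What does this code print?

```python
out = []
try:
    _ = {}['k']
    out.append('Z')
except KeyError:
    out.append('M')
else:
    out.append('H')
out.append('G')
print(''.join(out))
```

Execution trace: 'M' (except KeyError) → 'G' (after the try/except). Output: MG

Answer: MG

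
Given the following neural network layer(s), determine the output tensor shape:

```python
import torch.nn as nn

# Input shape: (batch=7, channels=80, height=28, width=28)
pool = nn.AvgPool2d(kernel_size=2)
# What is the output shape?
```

Input: (7, 80, 28, 28) -> Output: (7, 80, 14, 14)

Answer: (7, 80, 14, 14)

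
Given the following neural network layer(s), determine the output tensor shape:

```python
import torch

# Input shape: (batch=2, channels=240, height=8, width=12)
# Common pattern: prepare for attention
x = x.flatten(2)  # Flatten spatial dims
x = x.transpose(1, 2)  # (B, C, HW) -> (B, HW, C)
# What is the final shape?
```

Input: (2, 240, 8, 12) -> after flatten(2): (2, 240, 96) -> Output: (2, 96, 240)

Answer: (2, 96, 240)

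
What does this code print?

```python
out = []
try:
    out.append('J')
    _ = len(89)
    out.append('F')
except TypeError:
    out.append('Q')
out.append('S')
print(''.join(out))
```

Execution trace: 'J' (try body) → 'Q' (except TypeError) → 'S' (after the try/except). Output: JQS

Answer: JQS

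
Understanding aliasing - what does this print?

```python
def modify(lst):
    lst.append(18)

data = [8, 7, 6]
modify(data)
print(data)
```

Key concept: function modifies passed list.
Step by step:
`data = [8, 7, 6]` → data = [8, 7, 6]
`modify(data)` → data = [8, 7, 6, 18]
`print(data)` → prints [8, 7, 6, 18]

Answer: [8, 7, 6, 18]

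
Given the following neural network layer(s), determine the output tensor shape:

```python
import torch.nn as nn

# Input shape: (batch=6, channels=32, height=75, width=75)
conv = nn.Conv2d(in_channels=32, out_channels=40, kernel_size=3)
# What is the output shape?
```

Input: (6, 32, 75, 75) -> Output: (6, 40, 73, 73)

Answer: (6, 40, 73, 73)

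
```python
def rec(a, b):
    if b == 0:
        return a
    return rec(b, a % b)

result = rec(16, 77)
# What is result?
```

rec(16, 77) -> rec(77, 16) -> rec(16, 13) -> rec(13, 3) -> rec(3, 1) -> rec(1, 0) -> 1

Answer: 1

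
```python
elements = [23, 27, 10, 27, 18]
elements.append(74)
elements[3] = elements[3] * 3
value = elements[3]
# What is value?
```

Trace:
`elements = [23, 27, 10, 27, 18]` → elements = [23, 27, 10, 27, 18]
`elements.append(74)` → elements = [23, 27, 10, 27, 18, 74]
`elements[3] = elements[3] * 3` → elements = [23, 27, 10, 81, 18, 74]
`value = elements[3]` → value = 81
So value = 81

Answer: 81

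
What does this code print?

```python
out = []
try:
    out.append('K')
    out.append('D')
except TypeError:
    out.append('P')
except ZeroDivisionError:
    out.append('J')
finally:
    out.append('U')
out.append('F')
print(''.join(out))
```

Execution trace: 'K' (try body) → 'D' (try body, no exception) → 'U' (finally) → 'F' (after the try/except). Output: KDUF

Answer: KDUF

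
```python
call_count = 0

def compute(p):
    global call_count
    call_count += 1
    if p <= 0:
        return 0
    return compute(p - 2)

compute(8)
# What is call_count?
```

Linear recursion stepping by 2: 5 calls from p=8 down to ≤0.

Answer: 5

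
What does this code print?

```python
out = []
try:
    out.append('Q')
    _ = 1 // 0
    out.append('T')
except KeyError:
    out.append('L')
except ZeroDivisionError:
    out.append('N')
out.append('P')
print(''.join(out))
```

Execution trace: 'Q' (try body) → 'N' (except ZeroDivisionError) → 'P' (after the try/except). Output: QNP

Answer: QNP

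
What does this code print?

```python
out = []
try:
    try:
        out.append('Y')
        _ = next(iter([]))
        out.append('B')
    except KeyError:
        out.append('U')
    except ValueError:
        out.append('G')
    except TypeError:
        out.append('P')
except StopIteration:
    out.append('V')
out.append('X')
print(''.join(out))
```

Execution trace: 'Y' (try body) → 'V' (outer except StopIteration) → 'X' (after the try/except). Output: YVX

Answer: YVX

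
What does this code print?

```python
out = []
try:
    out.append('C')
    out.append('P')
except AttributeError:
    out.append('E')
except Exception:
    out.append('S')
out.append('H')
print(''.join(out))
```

Execution trace: 'C' (try body) → 'P' (try body, no exception) → 'H' (after the try/except). Output: CPH

Answer: CPH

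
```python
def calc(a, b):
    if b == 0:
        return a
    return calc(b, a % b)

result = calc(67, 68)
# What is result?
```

calc(67, 68) -> calc(68, 67) -> calc(67, 1) -> calc(1, 0) -> 1

Answer: 1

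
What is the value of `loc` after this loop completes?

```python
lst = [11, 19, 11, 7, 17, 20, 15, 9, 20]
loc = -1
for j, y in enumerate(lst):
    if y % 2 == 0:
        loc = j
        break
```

First even number index in [11, 19, 11, 7, 17, 20, 15, 9, 20]
`loc` takes the values: -1 → 5

Answer: 5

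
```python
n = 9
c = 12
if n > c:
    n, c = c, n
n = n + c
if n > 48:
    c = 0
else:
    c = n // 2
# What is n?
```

Trace:
`n = 9` → n = 9
`c = 12` → c = 12
`if n > c: ...` → n > c is False → no variable changes
`n = n + c` → n = 21
`if n > 48: ...` → n > 48 is False, take else branch → c = 10
So n = 21

Answer: 21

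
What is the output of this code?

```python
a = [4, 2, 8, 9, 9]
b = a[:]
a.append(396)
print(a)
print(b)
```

Key concept: slice [:] creates copy.
Step by step:
`a = [4, 2, 8, 9, 9]` → a = [4, 2, 8, 9, 9]
`b = a[:]` → b = [4, 2, 8, 9, 9]
`a.append(396)` → a = [4, 2, 8, 9, 9, 396]
`print(a)` → prints [4, 2, 8, 9, 9, 396]
`print(b)` → prints [4, 2, 8, 9, 9]

Answer:
[4, 2, 8, 9, 9, 396]
[4, 2, 8, 9, 9]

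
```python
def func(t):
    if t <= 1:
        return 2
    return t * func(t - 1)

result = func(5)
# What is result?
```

func(5) = 5 * 4 * 3 * 2 * 2 = 240

Answer: 240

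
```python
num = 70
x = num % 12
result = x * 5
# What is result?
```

Trace:
`num = 70` → num = 70
`x = num % 12` → x = 10
`result = x * 5` → result = 50
So result = 50

Answer: 50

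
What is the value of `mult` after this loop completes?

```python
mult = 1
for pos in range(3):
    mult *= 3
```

3^3 = 27
`mult` takes the values: 1 → 3 → 9 → 27

Answer: 27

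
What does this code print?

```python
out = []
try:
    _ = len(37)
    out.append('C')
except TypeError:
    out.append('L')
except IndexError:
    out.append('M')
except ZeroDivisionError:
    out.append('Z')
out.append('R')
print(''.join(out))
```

Execution trace: 'L' (except TypeError) → 'R' (after the try/except). Output: LR

Answer: LR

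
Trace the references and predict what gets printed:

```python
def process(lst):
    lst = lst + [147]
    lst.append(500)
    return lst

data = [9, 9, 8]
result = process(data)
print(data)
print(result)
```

Key concept: rebinding parameter vs mutation.
Step by step:
`data = [9, 9, 8]` → data = [9, 9, 8]
`result = process(data)` → result = [9, 9, 8, 147, 500]
`print(data)` → prints [9, 9, 8]
`print(result)` → prints [9, 9, 8, 147, 500]

Answer:
[9, 9, 8]
[9, 9, 8, 147, 500]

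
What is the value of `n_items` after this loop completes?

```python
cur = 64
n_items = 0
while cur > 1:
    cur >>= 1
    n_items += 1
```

Count right shifts until 1
`n_items` takes the values: 0 → 1 → 2 → 3 → 4 → 5 → 6

Answer: 6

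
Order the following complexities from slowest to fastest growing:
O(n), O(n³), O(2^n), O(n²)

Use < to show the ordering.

Ordered by growth rate: O(n) < O(n²) < O(n³) < O(2^n)

Answer: O(n) < O(n²) < O(n³) < O(2^n)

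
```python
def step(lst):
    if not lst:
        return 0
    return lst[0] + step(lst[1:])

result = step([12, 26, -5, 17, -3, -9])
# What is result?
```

12 + 26 + (-5) + 17 + (-3) + (-9) + 0 = 38

Answer: 38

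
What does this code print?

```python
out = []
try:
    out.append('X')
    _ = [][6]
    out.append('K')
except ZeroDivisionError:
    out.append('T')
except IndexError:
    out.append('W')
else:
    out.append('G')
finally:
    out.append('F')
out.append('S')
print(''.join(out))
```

Execution trace: 'X' (try body) → 'W' (except IndexError) → 'F' (finally) → 'S' (after the try/except). Output: XWFS

Answer: XWFS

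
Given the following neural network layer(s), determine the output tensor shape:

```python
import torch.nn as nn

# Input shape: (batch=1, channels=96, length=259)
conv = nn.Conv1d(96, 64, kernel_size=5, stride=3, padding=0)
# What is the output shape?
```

Input: (1, 96, 259) -> Output: (1, 64, 85)

Answer: (1, 64, 85)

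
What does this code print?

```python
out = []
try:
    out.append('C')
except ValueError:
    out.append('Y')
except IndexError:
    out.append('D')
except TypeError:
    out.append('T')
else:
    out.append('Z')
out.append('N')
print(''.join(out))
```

Execution trace: 'C' (try body, no exception) → 'Z' (else) → 'N' (after the try/except). Output: CZN

Answer: CZN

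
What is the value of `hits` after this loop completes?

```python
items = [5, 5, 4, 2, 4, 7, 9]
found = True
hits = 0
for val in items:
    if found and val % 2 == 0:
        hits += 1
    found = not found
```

Count even values at even positions
`hits` takes the values: 0 → 1 → 2

Answer: 2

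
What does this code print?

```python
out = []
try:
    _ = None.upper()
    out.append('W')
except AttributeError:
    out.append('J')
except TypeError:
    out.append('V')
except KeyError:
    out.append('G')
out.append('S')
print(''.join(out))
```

Execution trace: 'J' (except AttributeError) → 'S' (after the try/except). Output: JS

Answer: JS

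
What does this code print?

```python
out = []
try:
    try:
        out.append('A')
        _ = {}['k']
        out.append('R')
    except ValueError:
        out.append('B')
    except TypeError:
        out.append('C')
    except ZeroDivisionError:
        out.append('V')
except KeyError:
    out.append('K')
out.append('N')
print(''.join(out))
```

Execution trace: 'A' (try body) → 'K' (outer except KeyError) → 'N' (after the try/except). Output: AKN

Answer: AKN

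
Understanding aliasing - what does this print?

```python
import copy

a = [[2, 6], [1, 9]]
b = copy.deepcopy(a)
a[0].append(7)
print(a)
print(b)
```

Key concept: deep copy is fully independent.
Step by step:
`a = [[2, 6], [1, 9]]` → a = [[2, 6], [1, 9]]
`b = copy.deepcopy(a)` → b = [[2, 6], [1, 9]]
`a[0].append(7)` → a = [[2, 6, 7], [1, 9]]
`print(a)` → prints [[2, 6, 7], [1, 9]]
`print(b)` → prints [[2, 6], [1, 9]]

Answer:
[[2, 6, 7], [1, 9]]
[[2, 6], [1, 9]]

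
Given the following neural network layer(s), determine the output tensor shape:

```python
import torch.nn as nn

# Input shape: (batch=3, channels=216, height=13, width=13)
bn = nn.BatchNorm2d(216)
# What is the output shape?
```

Input: (3, 216, 13, 13) -> Output: (3, 216, 13, 13)

Answer: (3, 216, 13, 13)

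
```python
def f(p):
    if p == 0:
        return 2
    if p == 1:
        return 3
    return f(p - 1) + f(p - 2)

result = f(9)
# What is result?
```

Build up from base cases: f(0)=2, f(1)=3, f(2)=5, f(3)=8, f(4)=13, f(5)=21, f(6)=34, ..., f(9)=144

Answer: 144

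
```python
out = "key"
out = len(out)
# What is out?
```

Trace:
`out = "key"` → out = 'key'
`out = len(out)` → out = 3
So out = 3

Answer: 3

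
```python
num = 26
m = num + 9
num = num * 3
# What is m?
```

Trace:
`num = 26` → num = 26
`m = num + 9` → m = 35
`num = num * 3` → num = 78
So m = 35

Answer: 35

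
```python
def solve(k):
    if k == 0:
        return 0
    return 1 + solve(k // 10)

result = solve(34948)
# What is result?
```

Count of digits of 34948: 5

Answer: 5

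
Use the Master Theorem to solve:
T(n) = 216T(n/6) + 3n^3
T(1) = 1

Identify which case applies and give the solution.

a=216, b=6, f(n)=3n^3. log_6(216) = 3. Since c=3 = 3, Case 2 applies: T(n) = Θ(n^log_b(a) · log n) = O(n^3 log n).

Answer: O(n^3 log n) - Case 2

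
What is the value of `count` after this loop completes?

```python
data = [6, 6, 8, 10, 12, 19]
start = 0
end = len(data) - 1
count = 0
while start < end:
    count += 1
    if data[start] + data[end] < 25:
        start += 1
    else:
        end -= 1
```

Steps to find pair summing to 25
`count` takes the values: 0 → 1 → 2 → 3 → 4 → 5

Answer: 5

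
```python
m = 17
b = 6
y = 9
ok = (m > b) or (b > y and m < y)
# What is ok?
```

Trace:
`m = 17` → m = 17
`b = 6` → b = 6
`y = 9` → y = 9
`ok = (m > b) or (b > y and m < y)` → ok = True
So ok = True

Answer: True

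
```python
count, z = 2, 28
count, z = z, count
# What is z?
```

Trace:
`count, z = 2, 28` → count = 2; z = 28
`count, z = z, count` → count = 28; z = 2
So z = 2

Answer: 2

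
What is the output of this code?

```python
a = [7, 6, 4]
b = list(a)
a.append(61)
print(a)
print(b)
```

Key concept: list() constructor creates copy.
Step by step:
`a = [7, 6, 4]` → a = [7, 6, 4]
`b = list(a)` → b = [7, 6, 4]
`a.append(61)` → a = [7, 6, 4, 61]
`print(a)` → prints [7, 6, 4, 61]
`print(b)` → prints [7, 6, 4]

Answer:
[7, 6, 4, 61]
[7, 6, 4]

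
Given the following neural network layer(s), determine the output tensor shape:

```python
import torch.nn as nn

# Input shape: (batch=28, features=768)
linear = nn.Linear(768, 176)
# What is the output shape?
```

Input: (28, 768) -> Output: (28, 176)

Answer: (28, 176)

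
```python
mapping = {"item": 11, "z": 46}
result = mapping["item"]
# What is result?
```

Trace:
`mapping = {"item": 11, "z": 46}` → mapping = {'item': 11, 'z': 46}
`result = mapping["item"]` → result = 11
So result = 11

Answer: 11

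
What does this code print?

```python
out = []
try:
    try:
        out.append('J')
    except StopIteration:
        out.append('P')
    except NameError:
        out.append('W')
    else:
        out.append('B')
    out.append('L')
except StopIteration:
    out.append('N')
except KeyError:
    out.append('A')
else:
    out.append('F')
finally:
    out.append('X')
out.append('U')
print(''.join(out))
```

Execution trace: 'J' (inner try body, no exception) → 'B' (inner else) → 'L' (try body, no exception) → 'F' (else) → 'X' (finally) → 'U' (after the try/except). Output: JBLFXU

Answer: JBLFXU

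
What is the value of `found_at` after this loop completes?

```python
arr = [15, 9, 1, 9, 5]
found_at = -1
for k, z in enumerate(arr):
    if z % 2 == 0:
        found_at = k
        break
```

First even number index in [15, 9, 1, 9, 5]
`found_at` takes the values: -1

Answer: -1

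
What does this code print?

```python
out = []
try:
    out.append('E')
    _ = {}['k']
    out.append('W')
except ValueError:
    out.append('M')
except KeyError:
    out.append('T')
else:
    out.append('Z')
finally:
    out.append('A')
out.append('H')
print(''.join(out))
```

Execution trace: 'E' (try body) → 'T' (except KeyError) → 'A' (finally) → 'H' (after the try/except). Output: ETAH

Answer: ETAH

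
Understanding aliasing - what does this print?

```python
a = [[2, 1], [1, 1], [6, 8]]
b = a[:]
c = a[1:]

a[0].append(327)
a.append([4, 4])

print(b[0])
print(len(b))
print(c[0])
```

Key concept: slice with nested mutation.
Step by step:
`a = [[2, 1], [1, 1], [6, 8]]` → a = [[2, 1], [1, 1], [6, 8]]
`b = a[:]` → b = [[2, 1], [1, 1], [6, 8]]
`c = a[1:]` → c = [[1, 1], [6, 8]]
`a[0].append(327)` → a = [[2, 1, 327], [1, 1], [6, 8]]; b = [[2, 1, 327], [1, 1], [6, 8]]
`a.append([4, 4])` → a = [[2, 1, 327], [1, 1], [6, 8], [4, 4]]
`print(b[0])` → prints [2, 1, 327]
`print(len(b))` → prints 3
`print(c[0])` → prints [1, 1]

Answer:
[2, 1, 327]
3
[1, 1]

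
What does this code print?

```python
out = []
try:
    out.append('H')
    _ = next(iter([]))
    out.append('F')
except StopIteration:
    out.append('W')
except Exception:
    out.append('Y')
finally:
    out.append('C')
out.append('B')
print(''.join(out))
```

Execution trace: 'H' (try body) → 'W' (except StopIteration) → 'C' (finally) → 'B' (after the try/except). Output: HWCB

Answer: HWCB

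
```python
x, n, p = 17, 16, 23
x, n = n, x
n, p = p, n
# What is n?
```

Trace:
`x, n, p = 17, 16, 23` → x = 17; n = 16; p = 23
`x, n = n, x` → x = 16; n = 17
`n, p = p, n` → n = 23; p = 17
So n = 23

Answer: 23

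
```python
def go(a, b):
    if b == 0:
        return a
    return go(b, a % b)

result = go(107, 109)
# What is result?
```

go(107, 109) -> go(109, 107) -> go(107, 2) -> go(2, 1) -> go(1, 0) -> 1

Answer: 1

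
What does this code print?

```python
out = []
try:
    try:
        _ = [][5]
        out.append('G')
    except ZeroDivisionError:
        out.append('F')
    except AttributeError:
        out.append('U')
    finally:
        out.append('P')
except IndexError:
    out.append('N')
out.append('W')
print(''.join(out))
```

Execution trace: 'P' (finally) → 'N' (outer except IndexError) → 'W' (after the try/except). Output: PNW

Answer: PNW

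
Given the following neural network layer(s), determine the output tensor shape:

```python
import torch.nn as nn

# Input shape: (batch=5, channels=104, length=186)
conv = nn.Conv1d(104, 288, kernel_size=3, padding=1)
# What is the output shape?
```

Input: (5, 104, 186) -> Output: (5, 288, 186)

Answer: (5, 288, 186)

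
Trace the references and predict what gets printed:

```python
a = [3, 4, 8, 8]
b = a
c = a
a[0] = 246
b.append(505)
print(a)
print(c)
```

Key concept: multiple aliases.
Step by step:
`a = [3, 4, 8, 8]` → a = [3, 4, 8, 8]
`b = a` → b = [3, 4, 8, 8] (same object as a)
`c = a` → c = [3, 4, 8, 8] (same object as a, b)
`a[0] = 246` → a = [246, 4, 8, 8] (same object as b, c); b = [246, 4, 8, 8] (same object as a, c); c = [246, 4, 8, 8] (same object as a, b)
`b.append(505)` → a = [246, 4, 8, 8, 505] (same object as b, c); b = [246, 4, 8, 8, 505] (same object as a, c); c = [246, 4, 8, 8, 505] (same object as a, b)
`print(a)` → prints [246, 4, 8, 8, 505]
`print(c)` → prints [246, 4, 8, 8, 505]

Answer:
[246, 4, 8, 8, 505]
[246, 4, 8, 8, 505]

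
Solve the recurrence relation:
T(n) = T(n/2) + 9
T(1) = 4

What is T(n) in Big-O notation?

Each step divides n by 2 and adds 9. After log_2(n) steps we reach T(1)=4. So T(n) = 9·log_2(n) + 4 = O(log n).

Answer: O(log n)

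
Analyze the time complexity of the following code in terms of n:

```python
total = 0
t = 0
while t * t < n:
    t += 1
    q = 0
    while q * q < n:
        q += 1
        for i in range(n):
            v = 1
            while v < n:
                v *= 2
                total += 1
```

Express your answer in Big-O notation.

Each loop level contributes: √n × √n × n × log n. Multiplying the contributions gives O(n^2 log n).

Answer: O(n^2 log n)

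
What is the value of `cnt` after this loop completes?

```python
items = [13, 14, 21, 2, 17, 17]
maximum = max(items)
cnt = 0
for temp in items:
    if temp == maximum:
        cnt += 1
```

Count of max value 21 in [13, 14, 21, 2, 17, 17]
`cnt` takes the values: 0 → 1

Answer: 1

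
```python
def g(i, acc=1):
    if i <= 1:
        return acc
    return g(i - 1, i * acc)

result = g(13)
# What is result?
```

Accumulator trace (n, acc): (13, 1) -> (12, 13) -> (11, 156) -> (10, 1716) -> (9, 17160) -> (8, 154440) -> (7, 1235520) -> (6, 8648640) -> (5, 51891840) -> (4, 259459200) -> (3, 1037836800) -> (2, 3113510400) -> (1, 6227020800) -> return 6227020800

Answer: 6227020800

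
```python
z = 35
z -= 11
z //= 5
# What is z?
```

Trace:
`z = 35` → z = 35
`z -= 11` → z = 24
`z //= 5` → z = 4
So z = 4

Answer: 4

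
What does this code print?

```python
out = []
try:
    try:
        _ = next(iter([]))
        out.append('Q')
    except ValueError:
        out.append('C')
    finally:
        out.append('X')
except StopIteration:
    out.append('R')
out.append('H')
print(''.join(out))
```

Execution trace: 'X' (finally) → 'R' (outer except StopIteration) → 'H' (after the try/except). Output: XRH

Answer: XRH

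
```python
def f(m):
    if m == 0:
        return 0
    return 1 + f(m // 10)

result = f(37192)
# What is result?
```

Count of digits of 37192: 5

Answer: 5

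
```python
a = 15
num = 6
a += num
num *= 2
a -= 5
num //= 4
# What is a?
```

Trace:
`a = 15` → a = 15
`num = 6` → num = 6
`a += num` → a = 21
`num *= 2` → num = 12
`a -= 5` → a = 16
`num //= 4` → num = 3
So a = 16

Answer: 16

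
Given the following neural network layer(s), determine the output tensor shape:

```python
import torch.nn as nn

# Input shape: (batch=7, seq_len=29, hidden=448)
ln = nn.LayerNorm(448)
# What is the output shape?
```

Input: (7, 29, 448) -> Output: (7, 29, 448)

Answer: (7, 29, 448)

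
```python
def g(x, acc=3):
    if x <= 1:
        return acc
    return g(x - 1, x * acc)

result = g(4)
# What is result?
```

Accumulator trace (n, acc): (4, 3) -> (3, 12) -> (2, 36) -> (1, 72) -> return 72

Answer: 72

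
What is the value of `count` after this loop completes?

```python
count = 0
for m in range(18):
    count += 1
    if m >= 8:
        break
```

Loop breaks when m reaches 8, count is 9
`count` takes the values: 0 → 1 → 2 → 3 → 4 → 5 → 6 → 7 → 8 → 9

Answer: 9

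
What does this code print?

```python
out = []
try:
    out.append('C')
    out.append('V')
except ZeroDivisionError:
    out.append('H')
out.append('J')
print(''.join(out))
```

Execution trace: 'C' (try body) → 'V' (try body, no exception) → 'J' (after the try/except). Output: CVJ

Answer: CVJ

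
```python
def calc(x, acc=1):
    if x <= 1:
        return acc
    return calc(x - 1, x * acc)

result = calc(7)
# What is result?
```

Accumulator trace (n, acc): (7, 1) -> (6, 7) -> (5, 42) -> (4, 210) -> (3, 840) -> (2, 2520) -> (1, 5040) -> return 5040

Answer: 5040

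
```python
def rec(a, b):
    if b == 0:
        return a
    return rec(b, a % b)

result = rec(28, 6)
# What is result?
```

rec(28, 6) -> rec(6, 4) -> rec(4, 2) -> rec(2, 0) -> 2

Answer: 2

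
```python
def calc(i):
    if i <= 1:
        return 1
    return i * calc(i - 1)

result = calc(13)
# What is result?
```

calc(13) = 13 * 12 * 11 * 10 * 9 * 8 * 7 * 6 * 5 * 4 * 3 * 2 * 1 = 6227020800

Answer: 6227020800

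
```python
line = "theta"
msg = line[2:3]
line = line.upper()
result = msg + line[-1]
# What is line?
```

Trace:
`line = "theta"` → line = 'theta'
`msg = line[2:3]` → msg = 'e'
`line = line.upper()` → line = 'THETA'
`result = msg + line[-1]` → result = 'eA'
So line = 'THETA'

Answer: 'THETA'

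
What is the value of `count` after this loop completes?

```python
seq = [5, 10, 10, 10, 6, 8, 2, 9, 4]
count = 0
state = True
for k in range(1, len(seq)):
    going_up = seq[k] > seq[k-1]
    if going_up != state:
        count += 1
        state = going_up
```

Count direction changes in [5, 10, 10, 10, 6, 8, 2, 9, 4]
`count` takes the values: 0 → 1 → 2 → 3 → 4 → 5

Answer: 5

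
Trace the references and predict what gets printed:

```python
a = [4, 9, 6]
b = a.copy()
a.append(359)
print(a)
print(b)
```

Key concept: list.copy() creates independent copy.
Step by step:
`a = [4, 9, 6]` → a = [4, 9, 6]
`b = a.copy()` → b = [4, 9, 6]
`a.append(359)` → a = [4, 9, 6, 359]
`print(a)` → prints [4, 9, 6, 359]
`print(b)` → prints [4, 9, 6]

Answer:
[4, 9, 6, 359]
[4, 9, 6]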